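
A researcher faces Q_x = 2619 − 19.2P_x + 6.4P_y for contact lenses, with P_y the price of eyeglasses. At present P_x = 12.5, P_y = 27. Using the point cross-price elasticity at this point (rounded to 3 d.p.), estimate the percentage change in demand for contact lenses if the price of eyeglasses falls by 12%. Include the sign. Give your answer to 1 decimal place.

-0.8%

At P_x = 12.5, P_y = 27: Q_x = 2551.8.
∂Q_x/∂P_y = 6.4.
ε = (∂Q_x/∂P_y)(P_y/Q_x) = 6.4000 × 27/2551.8 ≈ 0.068.
%ΔQ_x ≈ ε × %ΔP_y = 0.068 × (-12%) = -0.8%.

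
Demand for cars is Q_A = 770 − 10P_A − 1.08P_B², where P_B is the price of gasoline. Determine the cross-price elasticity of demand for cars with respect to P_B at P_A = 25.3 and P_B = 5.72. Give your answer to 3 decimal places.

At P_A = 25.3 and P_B = 5.72: Q_A = 481.664.
∂Q_A/∂P_B = -2.16P_B = -2.16(5.72) = -12.3552.
ε = (∂Q_A/∂P_B)(P_B/Q_A) = -12.3552 × (5.72/481.664) ≈ -0.147.

-0.147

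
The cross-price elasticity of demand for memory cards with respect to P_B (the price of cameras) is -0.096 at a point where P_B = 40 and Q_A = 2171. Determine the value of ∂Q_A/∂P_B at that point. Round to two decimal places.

ε = (∂Q_A/∂P_B)·(P_B/Q_A) ⇒ ∂Q_A/∂P_B = ε·Q_A/P_B = -0.096 × 2171/40 ≈ -5.21.

-5.21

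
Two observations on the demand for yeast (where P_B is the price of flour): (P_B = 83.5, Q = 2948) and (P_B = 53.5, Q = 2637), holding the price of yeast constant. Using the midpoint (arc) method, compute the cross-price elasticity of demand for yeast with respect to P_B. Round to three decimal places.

ΔQ_A = 2637 − 2948 = -311; ΔP_B = 53.5 − 83.5 = -30.
Midpoints: Q̄_A = 2792.5, P̄_B = 68.50.
ε = (ΔQ_A/Q̄_A)/(ΔP_B/P̄_B) = (-311/2792.5)/(-30/68.50) ≈ 0.254.

0.254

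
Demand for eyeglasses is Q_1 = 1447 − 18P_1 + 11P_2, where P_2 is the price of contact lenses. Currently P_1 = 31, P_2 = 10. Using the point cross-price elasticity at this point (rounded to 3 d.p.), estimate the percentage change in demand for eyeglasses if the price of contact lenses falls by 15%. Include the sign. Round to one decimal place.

-1.7%

At P_1 = 31, P_2 = 10: Q_1 = 999.
∂Q_1/∂P_2 = 11.
ε = (∂Q_1/∂P_2)(P_2/Q_1) = 11.0000 × 10/999 ≈ 0.110.
%ΔQ_1 ≈ ε × %ΔP_2 = 0.110 × (-15%) = -1.7%.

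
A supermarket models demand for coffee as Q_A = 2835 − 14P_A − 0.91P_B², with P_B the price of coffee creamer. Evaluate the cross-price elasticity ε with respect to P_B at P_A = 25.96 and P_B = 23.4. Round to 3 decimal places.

-0.505

At P_A = 25.96 and P_B = 23.4: Q_A = 1973.280.
∂Q_A/∂P_B = -1.82P_B = -1.82(23.4) = -42.5880.
ε = (∂Q_A/∂P_B)(P_B/Q_A) = -42.5880 × (23.4/1973.280) ≈ -0.505.
ε < 0: complements.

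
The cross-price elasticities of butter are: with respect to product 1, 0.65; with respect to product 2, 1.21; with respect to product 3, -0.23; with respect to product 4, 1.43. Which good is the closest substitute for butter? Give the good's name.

Substitutes have ε > 0. Among the positive values, 1.43 (product 4) is largest.

product 4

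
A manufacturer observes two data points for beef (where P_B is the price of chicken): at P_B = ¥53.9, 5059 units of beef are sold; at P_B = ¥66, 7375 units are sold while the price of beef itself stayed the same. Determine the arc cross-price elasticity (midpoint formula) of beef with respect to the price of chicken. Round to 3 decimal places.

1.846

ΔQ_A = 7375 − 5059 = 2316; ΔP_B = 66 − 53.9 = 12.1.
Midpoints: Q̄_A = 6217.0, P̄_B = 59.95.
ε = (ΔQ_A/Q̄_A)/(ΔP_B/P̄_B) = (2316/6217.0)/(12.1/59.95) ≈ 1.846.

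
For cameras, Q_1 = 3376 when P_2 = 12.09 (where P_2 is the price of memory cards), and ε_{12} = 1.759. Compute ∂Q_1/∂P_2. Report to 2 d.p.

491.18

ε = (∂Q_1/∂P_2)·(P_2/Q_1) ⇒ ∂Q_1/∂P_2 = ε·Q_1/P_2 = 1.759 × 3376/12.09 ≈ 491.18.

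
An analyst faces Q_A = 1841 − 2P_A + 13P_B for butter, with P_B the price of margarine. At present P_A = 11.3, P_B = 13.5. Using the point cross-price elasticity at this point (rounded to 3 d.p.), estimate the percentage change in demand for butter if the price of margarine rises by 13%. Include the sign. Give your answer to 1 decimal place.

1.1%

At P_A = 11.3, P_B = 13.5: Q_A = 1993.9.
∂Q_A/∂P_B = 13.
ε = (∂Q_A/∂P_B)(P_B/Q_A) = 13.0000 × 13.5/1993.9 ≈ 0.088.
%ΔQ_A ≈ ε × %ΔP_B = 0.088 × (13%) = 1.1%.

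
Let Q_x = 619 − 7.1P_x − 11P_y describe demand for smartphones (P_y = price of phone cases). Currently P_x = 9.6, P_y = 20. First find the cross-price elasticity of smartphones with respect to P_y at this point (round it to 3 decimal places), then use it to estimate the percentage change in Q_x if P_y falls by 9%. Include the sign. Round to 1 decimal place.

6.0%

At P_x = 9.6, P_y = 20: Q_x = 330.84.
∂Q_x/∂P_y = -11.
ε = (∂Q_x/∂P_y)(P_y/Q_x) = -11.0000 × 20/330.84 ≈ -0.665.
%ΔQ_x ≈ ε × %ΔP_y = -0.665 × (-9%) = 6.0%.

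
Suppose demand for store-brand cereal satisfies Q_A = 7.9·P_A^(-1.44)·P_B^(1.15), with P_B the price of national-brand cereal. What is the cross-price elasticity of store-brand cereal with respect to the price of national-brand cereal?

1.15

In a log-linear (constant-elasticity) demand function, the coefficient on the exponent of P_B is the cross-price elasticity.
ε = 1.15. Positive, so store-brand cereal and national-brand cereal are substitutes.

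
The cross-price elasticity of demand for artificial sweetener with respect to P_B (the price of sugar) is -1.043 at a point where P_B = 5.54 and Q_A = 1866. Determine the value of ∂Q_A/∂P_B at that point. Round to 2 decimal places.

-351.31

ε = (∂Q_A/∂P_B)·(P_B/Q_A) ⇒ ∂Q_A/∂P_B = ε·Q_A/P_B = -1.043 × 1866/5.54 ≈ -351.31.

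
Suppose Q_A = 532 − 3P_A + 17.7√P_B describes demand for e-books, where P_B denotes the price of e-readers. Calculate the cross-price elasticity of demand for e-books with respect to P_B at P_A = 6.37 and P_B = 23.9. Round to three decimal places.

At P_A = 6.37 and P_B = 23.9: Q_A = 599.421.
∂Q_A/∂P_B = 17.7/(2√P_B) = 17.7/(2√23.9) = 1.8103.
ε = (∂Q_A/∂P_B)(P_B/Q_A) = 1.8103 × (23.9/599.421) ≈ 0.072.
ε > 0: substitutes.

0.072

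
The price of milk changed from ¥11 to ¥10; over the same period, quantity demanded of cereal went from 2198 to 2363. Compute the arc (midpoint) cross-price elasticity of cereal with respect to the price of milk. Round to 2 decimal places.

ΔQ_A = 2363 − 2198 = 165; ΔP_B = 10 − 11 = -1.
Midpoints: Q̄_A = 2280.5, P̄_B = 10.50.
ε = (ΔQ_A/Q̄_A)/(ΔP_B/P̄_B) = (165/2280.5)/(-1/10.50) ≈ -0.76.

-0.76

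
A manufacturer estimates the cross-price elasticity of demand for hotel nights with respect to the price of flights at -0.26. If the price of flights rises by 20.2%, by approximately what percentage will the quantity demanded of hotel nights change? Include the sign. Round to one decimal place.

-5.3%

%ΔQ ≈ ε × %ΔP of flights = -0.26 × (20.2%) = -5.3%.
Demand for hotel nights falls by about 5.3%.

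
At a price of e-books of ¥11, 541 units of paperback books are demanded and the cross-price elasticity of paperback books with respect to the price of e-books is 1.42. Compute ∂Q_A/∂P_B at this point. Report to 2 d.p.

ε = (∂Q_A/∂P_B)·(P_B/Q_A) ⇒ ∂Q_A/∂P_B = ε·Q_A/P_B = 1.42 × 541/11 ≈ 69.84.

69.84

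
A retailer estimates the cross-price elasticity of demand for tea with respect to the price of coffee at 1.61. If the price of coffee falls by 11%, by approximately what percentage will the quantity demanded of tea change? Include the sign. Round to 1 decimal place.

-17.7%

%ΔQ ≈ ε × %ΔP of coffee = 1.61 × (-11%) = -17.7%.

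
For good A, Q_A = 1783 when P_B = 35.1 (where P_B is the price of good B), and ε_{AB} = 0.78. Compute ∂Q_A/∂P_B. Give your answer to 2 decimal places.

ε = (∂Q_A/∂P_B)·(P_B/Q_A) ⇒ ∂Q_A/∂P_B = ε·Q_A/P_B = 0.78 × 1783/35.1 ≈ 39.62.

39.62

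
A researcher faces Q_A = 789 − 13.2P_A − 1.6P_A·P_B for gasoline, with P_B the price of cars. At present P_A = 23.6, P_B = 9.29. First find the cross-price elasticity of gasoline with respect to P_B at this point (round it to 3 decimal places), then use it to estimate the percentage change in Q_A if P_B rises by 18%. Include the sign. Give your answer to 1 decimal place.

-49.8%

At P_A = 23.6, P_B = 9.29: Q_A = 126.690.
∂Q_A/∂P_B = -1.6P_A = -37.7600.
ε = (∂Q_A/∂P_B)(P_B/Q_A) = -37.7600 × 9.29/126.690 ≈ -2.769.
%ΔQ_A ≈ ε × %ΔP_B = -2.769 × (18%) = -49.8%.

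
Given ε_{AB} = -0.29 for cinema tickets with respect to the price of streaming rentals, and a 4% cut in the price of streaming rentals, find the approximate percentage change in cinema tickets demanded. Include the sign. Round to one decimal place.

%ΔQ ≈ ε × %ΔP of streaming rentals = -0.29 × (-4%) = 1.2%.

1.2%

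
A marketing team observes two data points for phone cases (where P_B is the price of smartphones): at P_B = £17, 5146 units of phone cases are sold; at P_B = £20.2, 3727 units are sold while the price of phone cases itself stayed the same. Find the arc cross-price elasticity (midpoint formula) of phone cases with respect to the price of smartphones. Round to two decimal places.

-1.86

ΔQ_A = 3727 − 5146 = -1419; ΔP_B = 20.2 − 17 = 3.2.
Midpoints: Q̄_A = 4436.5, P̄_B = 18.60.
ε = (ΔQ_A/Q̄_A)/(ΔP_B/P̄_B) = (-1419/4436.5)/(3.2/18.60) ≈ -1.86.
ε < 0: phone cases and smartphones are complements.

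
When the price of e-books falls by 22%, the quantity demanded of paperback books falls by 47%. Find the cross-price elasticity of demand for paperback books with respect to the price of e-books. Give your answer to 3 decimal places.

ε = (%ΔQ of paperback books) / (%ΔP of e-books) = (-47%) / (-22%) ≈ 2.136.
Positive cross-price elasticity: substitutes.

2.136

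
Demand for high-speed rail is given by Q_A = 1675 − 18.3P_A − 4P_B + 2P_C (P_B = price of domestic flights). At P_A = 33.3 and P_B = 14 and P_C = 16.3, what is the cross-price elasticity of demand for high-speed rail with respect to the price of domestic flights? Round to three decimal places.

At P_A = 33.3 and P_B = 14 and P_C = 16.3: Q_A = 1042.21.
∂Q_A/∂P_B = -4.
ε = (∂Q_A/∂P_B)(P_B/Q_A) = -4 × (14/1042.21) ≈ -0.054.

-0.054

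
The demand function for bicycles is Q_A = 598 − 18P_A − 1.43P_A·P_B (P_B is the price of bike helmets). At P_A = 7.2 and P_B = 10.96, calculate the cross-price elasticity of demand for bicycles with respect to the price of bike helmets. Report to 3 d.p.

-0.317

At P_A = 7.2 and P_B = 10.96: Q_A = 355.556.
∂Q_A/∂P_B = -1.43P_A = -1.43(7.2) = -10.2960.
ε = (∂Q_A/∂P_B)(P_B/Q_A) = -10.2960 × (10.96/355.556) ≈ -0.317.
ε < 0: complements.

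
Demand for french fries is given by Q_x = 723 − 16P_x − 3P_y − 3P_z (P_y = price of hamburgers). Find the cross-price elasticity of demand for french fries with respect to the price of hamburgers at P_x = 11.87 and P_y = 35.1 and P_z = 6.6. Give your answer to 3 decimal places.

At P_x = 11.87 and P_y = 35.1 and P_z = 6.6: Q_x = 407.98.
∂Q_x/∂P_y = -3.
ε = (∂Q_x/∂P_y)(P_y/Q_x) = -3 × (35.1/407.98) ≈ -0.258.

-0.258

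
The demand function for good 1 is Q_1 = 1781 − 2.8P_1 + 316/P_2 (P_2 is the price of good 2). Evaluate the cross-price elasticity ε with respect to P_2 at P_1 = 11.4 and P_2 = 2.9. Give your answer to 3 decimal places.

-0.059

At P_1 = 11.4 and P_2 = 2.9: Q_1 = 1858.046.
∂Q_1/∂P_2 = −316/P_2² = -37.5743.
ε = (∂Q_1/∂P_2)(P_2/Q_1) = -37.5743 × (2.9/1858.046) ≈ -0.059.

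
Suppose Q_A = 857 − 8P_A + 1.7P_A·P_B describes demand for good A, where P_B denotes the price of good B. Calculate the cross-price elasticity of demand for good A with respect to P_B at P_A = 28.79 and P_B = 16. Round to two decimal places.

At P_A = 28.79 and P_B = 16: Q_A = 1409.768.
∂Q_A/∂P_B = 1.7P_A = 1.7(28.79) = 48.9430.
ε = (∂Q_A/∂P_B)(P_B/Q_A) = 48.9430 × (16/1409.768) ≈ 0.56.
ε > 0: substitutes.

0.56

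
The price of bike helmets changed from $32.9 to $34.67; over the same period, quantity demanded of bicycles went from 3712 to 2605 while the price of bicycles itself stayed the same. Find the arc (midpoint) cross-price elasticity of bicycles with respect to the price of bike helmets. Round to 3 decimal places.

ΔQ_A = 2605 − 3712 = -1107; ΔP_B = 34.67 − 32.9 = 1.77.
Midpoints: Q̄_A = 3158.5, P̄_B = 33.78.
ε = (ΔQ_A/Q̄_A)/(ΔP_B/P̄_B) = (-1107/3158.5)/(1.77/33.78) ≈ -6.690.

-6.690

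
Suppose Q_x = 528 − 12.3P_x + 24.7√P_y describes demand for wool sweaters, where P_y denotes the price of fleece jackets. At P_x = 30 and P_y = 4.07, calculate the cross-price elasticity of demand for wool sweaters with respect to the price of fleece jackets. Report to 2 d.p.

0.12

At P_x = 30 and P_y = 4.07: Q_x = 208.830.
∂Q_x/∂P_y = 24.7/(2√P_y) = 24.7/(2√4.07) = 6.1217.
ε = (∂Q_x/∂P_y)(P_y/Q_x) = 6.1217 × (4.07/208.830) ≈ 0.12.
ε > 0: substitutes.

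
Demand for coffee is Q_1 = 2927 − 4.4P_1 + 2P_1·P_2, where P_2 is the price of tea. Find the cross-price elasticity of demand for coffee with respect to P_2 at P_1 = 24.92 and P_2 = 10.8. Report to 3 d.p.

0.160

At P_1 = 24.92 and P_2 = 10.8: Q_1 = 3355.624.
∂Q_1/∂P_2 = 2P_1 = 2(24.92) = 49.8400.
ε = (∂Q_1/∂P_2)(P_2/Q_1) = 49.8400 × (10.8/3355.624) ≈ 0.160.
ε > 0: substitutes.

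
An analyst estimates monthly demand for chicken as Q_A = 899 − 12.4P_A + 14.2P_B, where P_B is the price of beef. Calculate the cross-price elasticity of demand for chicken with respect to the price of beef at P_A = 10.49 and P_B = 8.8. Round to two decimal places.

0.14

At P_A = 10.49 and P_B = 8.8: Q_A = 893.884.
∂Q_A/∂P_B = 14.2.
ε = (∂Q_A/∂P_B)(P_B/Q_A) = 14.2 × (8.8/893.884) ≈ 0.14.
Since ε > 0, chicken and beef are substitutes.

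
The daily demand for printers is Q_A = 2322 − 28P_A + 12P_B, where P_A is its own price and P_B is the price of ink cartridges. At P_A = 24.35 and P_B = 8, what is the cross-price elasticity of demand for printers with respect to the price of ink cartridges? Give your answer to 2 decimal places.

0.06

At P_A = 24.35 and P_B = 8: Q_A = 1736.2.
∂Q_A/∂P_B = 12.
ε = (∂Q_A/∂P_B)(P_B/Q_A) = 12 × (8/1736.2) ≈ 0.06.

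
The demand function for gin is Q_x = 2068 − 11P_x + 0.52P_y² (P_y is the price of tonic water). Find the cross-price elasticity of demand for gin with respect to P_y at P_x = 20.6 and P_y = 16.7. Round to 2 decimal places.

At P_x = 20.6 and P_y = 16.7: Q_x = 1986.423.
∂Q_x/∂P_y = 1.04P_y = 1.04(16.7) = 17.3680.
ε = (∂Q_x/∂P_y)(P_y/Q_x) = 17.3680 × (16.7/1986.423) ≈ 0.15.

0.15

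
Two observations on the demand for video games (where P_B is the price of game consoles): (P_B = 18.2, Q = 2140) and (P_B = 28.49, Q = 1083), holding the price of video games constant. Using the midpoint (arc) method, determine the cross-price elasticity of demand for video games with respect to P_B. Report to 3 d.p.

-1.488

ΔQ_A = 1083 − 2140 = -1057; ΔP_B = 28.49 − 18.2 = 10.29.
Midpoints: Q̄_A = 1611.5, P̄_B = 23.34.
ε = (ΔQ_A/Q̄_A)/(ΔP_B/P̄_B) = (-1057/1611.5)/(10.29/23.34) ≈ -1.488.
ε < 0: video games and game consoles are complements.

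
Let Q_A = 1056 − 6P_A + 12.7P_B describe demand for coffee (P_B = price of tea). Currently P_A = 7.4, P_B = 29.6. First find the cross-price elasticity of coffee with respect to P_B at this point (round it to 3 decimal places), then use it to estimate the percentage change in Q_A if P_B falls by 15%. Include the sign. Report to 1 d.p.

At P_A = 7.4, P_B = 29.6: Q_A = 1387.52.
∂Q_A/∂P_B = 12.7.
ε = (∂Q_A/∂P_B)(P_B/Q_A) = 12.7000 × 29.6/1387.52 ≈ 0.271.
%ΔQ_A ≈ ε × %ΔP_B = 0.271 × (-15%) = -4.1%.

-4.1%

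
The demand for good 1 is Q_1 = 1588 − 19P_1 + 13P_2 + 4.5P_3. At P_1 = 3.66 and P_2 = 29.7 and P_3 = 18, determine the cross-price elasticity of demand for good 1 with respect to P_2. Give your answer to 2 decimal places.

0.19

At P_1 = 3.66 and P_2 = 29.7 and P_3 = 18: Q_1 = 1985.56.
∂Q_1/∂P_2 = 13.
ε = (∂Q_1/∂P_2)(P_2/Q_1) = 13 × (29.7/1985.56) ≈ 0.19.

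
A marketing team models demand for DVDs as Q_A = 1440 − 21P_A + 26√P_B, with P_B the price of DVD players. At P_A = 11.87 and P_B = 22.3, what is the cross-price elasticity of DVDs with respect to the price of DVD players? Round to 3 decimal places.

At P_A = 11.87 and P_B = 22.3: Q_A = 1313.509.
∂Q_A/∂P_B = 26/(2√P_B) = 26/(2√22.3) = 2.7529.
ε = (∂Q_A/∂P_B)(P_B/Q_A) = 2.7529 × (22.3/1313.509) ≈ 0.047.
ε > 0: substitutes.

0.047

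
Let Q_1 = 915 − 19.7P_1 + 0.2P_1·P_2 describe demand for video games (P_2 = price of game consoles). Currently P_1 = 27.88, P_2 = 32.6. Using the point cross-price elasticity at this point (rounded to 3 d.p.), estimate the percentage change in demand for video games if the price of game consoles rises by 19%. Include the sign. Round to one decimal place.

At P_1 = 27.88, P_2 = 32.6: Q_1 = 547.542.
∂Q_1/∂P_2 = 0.2P_1 = 5.5760.
ε = (∂Q_1/∂P_2)(P_2/Q_1) = 5.5760 × 32.6/547.542 ≈ 0.332.
%ΔQ_1 ≈ ε × %ΔP_2 = 0.332 × (19%) = 6.3%.

6.3%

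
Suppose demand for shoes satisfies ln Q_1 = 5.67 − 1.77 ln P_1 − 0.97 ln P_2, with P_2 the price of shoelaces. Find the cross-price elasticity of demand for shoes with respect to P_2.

-0.97

In a log-linear (constant-elasticity) demand function, the coefficient on ln P_2 is the cross-price elasticity.
ε = -0.97. Negative, so shoes and shoelaces are complements.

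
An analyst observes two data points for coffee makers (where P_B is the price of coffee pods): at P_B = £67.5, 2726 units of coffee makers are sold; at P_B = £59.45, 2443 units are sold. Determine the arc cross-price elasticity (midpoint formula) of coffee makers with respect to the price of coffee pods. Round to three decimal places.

0.863

ΔQ_A = 2443 − 2726 = -283; ΔP_B = 59.45 − 67.5 = -8.05.
Midpoints: Q̄_A = 2584.5, P̄_B = 63.48.
ε = (ΔQ_A/Q̄_A)/(ΔP_B/P̄_B) = (-283/2584.5)/(-8.05/63.48) ≈ 0.863.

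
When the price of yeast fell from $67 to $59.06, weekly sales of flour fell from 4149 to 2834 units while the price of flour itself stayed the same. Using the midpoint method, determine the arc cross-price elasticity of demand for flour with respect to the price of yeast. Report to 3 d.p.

ΔQ_A = 2834 − 4149 = -1315; ΔP_B = 59.06 − 67 = -7.94.
Midpoints: Q̄_A = 3491.5, P̄_B = 63.03.
ε = (ΔQ_A/Q̄_A)/(ΔP_B/P̄_B) = (-1315/3491.5)/(-7.94/63.03) ≈ 2.990.
ε > 0: flour and yeast are substitutes.

2.990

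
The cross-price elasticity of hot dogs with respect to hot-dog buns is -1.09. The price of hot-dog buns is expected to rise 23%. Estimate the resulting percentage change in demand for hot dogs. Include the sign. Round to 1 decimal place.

-25.1%

%ΔQ ≈ ε × %ΔP of hot-dog buns = -1.09 × (23%) = -25.1%.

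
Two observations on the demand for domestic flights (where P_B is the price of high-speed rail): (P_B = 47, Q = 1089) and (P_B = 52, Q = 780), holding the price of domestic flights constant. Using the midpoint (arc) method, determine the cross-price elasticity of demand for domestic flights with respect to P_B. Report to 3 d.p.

-3.274

ΔQ_A = 780 − 1089 = -309; ΔP_B = 52 − 47 = 5.
Midpoints: Q̄_A = 934.5, P̄_B = 49.50.
ε = (ΔQ_A/Q̄_A)/(ΔP_B/P̄_B) = (-309/934.5)/(5/49.50) ≈ -3.274.
ε < 0: domestic flights and high-speed rail are complements.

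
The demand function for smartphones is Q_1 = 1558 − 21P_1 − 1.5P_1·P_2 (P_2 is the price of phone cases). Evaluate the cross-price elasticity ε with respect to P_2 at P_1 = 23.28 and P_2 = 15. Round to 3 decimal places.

-0.961

At P_1 = 23.28 and P_2 = 15: Q_1 = 545.32.
∂Q_1/∂P_2 = -1.5P_1 = -1.5(23.28) = -34.9200.
ε = (∂Q_1/∂P_2)(P_2/Q_1) = -34.9200 × (15/545.32) ≈ -0.961.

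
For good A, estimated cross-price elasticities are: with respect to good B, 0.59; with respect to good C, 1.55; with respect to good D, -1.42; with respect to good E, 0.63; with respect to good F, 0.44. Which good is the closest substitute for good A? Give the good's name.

Substitutes have ε > 0. Among the positive values, 1.55 (good C) is largest.

good C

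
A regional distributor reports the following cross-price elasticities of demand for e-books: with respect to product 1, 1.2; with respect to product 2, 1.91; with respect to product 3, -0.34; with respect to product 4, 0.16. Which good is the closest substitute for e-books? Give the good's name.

Substitutes have ε > 0. Among the positive values, 1.91 (product 2) is largest.

product 2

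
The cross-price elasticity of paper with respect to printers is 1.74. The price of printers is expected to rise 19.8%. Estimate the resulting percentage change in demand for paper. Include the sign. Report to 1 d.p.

%ΔQ ≈ ε × %ΔP of printers = 1.74 × (19.8%) = 34.5%.

34.5%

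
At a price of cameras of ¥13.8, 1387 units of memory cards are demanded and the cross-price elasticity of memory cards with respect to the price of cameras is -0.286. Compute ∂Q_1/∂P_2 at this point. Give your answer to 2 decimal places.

-28.75

ε = (∂Q_1/∂P_2)·(P_2/Q_1) ⇒ ∂Q_1/∂P_2 = ε·Q_1/P_2 = -0.286 × 1387/13.8 ≈ -28.75.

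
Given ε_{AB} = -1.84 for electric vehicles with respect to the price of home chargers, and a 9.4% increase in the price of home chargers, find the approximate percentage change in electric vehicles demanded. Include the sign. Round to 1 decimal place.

-17.3%

%ΔQ ≈ ε × %ΔP of home chargers = -1.84 × (9.4%) = -17.3%.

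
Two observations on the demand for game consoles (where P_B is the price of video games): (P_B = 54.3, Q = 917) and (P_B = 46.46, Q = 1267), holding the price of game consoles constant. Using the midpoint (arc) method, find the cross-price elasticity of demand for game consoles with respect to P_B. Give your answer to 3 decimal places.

-2.060

ΔQ_A = 1267 − 917 = 350; ΔP_B = 46.46 − 54.3 = -7.84.
Midpoints: Q̄_A = 1092.0, P̄_B = 50.38.
ε = (ΔQ_A/Q̄_A)/(ΔP_B/P̄_B) = (350/1092.0)/(-7.84/50.38) ≈ -2.060.
ε < 0: game consoles and video games are complements.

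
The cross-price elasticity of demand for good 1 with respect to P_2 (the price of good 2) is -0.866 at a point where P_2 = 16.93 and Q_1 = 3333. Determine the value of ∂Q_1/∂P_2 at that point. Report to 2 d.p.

ε = (∂Q_1/∂P_2)·(P_2/Q_1) ⇒ ∂Q_1/∂P_2 = ε·Q_1/P_2 = -0.866 × 3333/16.93 ≈ -170.49.

-170.49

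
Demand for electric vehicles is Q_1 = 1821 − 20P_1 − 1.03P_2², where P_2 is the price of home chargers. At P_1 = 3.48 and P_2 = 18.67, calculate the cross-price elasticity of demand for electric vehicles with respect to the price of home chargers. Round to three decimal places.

At P_1 = 3.48 and P_2 = 18.67: Q_1 = 1392.374.
∂Q_1/∂P_2 = -2.06P_2 = -2.06(18.67) = -38.4602.
ε = (∂Q_1/∂P_2)(P_2/Q_1) = -38.4602 × (18.67/1392.374) ≈ -0.516.
ε < 0: complements.

-0.516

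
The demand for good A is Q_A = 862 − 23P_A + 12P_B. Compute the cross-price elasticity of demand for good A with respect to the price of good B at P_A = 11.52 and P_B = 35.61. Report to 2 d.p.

0.42

At P_A = 11.52 and P_B = 35.61: Q_A = 1024.36.
∂Q_A/∂P_B = 12.
ε = (∂Q_A/∂P_B)(P_B/Q_A) = 12 × (35.61/1024.36) ≈ 0.42.
Since ε > 0, good A and good B are substitutes.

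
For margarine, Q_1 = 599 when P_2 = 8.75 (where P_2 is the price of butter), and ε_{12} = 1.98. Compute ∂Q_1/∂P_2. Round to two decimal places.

ε = (∂Q_1/∂P_2)·(P_2/Q_1) ⇒ ∂Q_1/∂P_2 = ε·Q_1/P_2 = 1.98 × 599/8.75 ≈ 135.55.

135.55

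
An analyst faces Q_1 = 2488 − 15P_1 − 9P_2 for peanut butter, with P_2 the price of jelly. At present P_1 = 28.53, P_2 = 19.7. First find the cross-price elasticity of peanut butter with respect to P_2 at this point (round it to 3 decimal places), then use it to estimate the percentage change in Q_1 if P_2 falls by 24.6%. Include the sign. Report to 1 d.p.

2.3%

At P_1 = 28.53, P_2 = 19.7: Q_1 = 1882.75.
∂Q_1/∂P_2 = -9.
ε = (∂Q_1/∂P_2)(P_2/Q_1) = -9.0000 × 19.7/1882.75 ≈ -0.094.
%ΔQ_1 ≈ ε × %ΔP_2 = -0.094 × (-24.6%) = 2.3%.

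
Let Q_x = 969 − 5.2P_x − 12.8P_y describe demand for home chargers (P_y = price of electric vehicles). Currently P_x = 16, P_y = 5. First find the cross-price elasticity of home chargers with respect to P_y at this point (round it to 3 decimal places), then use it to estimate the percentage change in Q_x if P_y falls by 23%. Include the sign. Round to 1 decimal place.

1.8%

At P_x = 16, P_y = 5: Q_x = 821.8.
∂Q_x/∂P_y = -12.8.
ε = (∂Q_x/∂P_y)(P_y/Q_x) = -12.8000 × 5/821.8 ≈ -0.078.
%ΔQ_x ≈ ε × %ΔP_y = -0.078 × (-23%) = 1.8%.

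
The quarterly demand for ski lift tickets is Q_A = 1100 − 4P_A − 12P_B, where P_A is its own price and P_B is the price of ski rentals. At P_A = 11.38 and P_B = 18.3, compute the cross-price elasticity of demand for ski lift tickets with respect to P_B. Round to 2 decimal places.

-0.26

At P_A = 11.38 and P_B = 18.3: Q_A = 834.88.
∂Q_A/∂P_B = -12.
ε = (∂Q_A/∂P_B)(P_B/Q_A) = -12 × (18.3/834.88) ≈ -0.26.
Since ε < 0, ski lift tickets and ski rentals are complements.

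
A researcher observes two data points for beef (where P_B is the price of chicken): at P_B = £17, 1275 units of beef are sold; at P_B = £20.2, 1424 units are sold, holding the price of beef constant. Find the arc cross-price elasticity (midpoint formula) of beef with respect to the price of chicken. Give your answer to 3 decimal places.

0.642

ΔQ_A = 1424 − 1275 = 149; ΔP_B = 20.2 − 17 = 3.2.
Midpoints: Q̄_A = 1349.5, P̄_B = 18.60.
ε = (ΔQ_A/Q̄_A)/(ΔP_B/P̄_B) = (149/1349.5)/(3.2/18.60) ≈ 0.642.
ε > 0: beef and chicken are substitutes.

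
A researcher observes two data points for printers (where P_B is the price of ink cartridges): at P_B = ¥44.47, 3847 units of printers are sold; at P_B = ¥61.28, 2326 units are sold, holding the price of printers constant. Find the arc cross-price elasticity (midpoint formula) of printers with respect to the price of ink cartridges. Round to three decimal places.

-1.550

ΔQ_A = 2326 − 3847 = -1521; ΔP_B = 61.28 − 44.47 = 16.81.
Midpoints: Q̄_A = 3086.5, P̄_B = 52.88.
ε = (ΔQ_A/Q̄_A)/(ΔP_B/P̄_B) = (-1521/3086.5)/(16.81/52.88) ≈ -1.550.
ε < 0: printers and ink cartridges are complements.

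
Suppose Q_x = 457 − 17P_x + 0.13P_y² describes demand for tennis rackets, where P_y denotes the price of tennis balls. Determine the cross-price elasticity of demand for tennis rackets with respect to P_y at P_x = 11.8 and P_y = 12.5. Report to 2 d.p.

0.15

At P_x = 11.8 and P_y = 12.5: Q_x = 276.712.
∂Q_x/∂P_y = 0.26P_y = 0.26(12.5) = 3.2500.
ε = (∂Q_x/∂P_y)(P_y/Q_x) = 3.2500 × (12.5/276.712) ≈ 0.15.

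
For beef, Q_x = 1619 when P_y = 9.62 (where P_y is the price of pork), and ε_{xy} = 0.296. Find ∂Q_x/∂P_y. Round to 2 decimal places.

ε = (∂Q_x/∂P_y)·(P_y/Q_x) ⇒ ∂Q_x/∂P_y = ε·Q_x/P_y = 0.296 × 1619/9.62 ≈ 49.82.

49.82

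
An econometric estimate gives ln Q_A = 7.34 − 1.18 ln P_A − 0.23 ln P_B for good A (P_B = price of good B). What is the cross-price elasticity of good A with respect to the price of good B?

-0.23

In a log-linear (constant-elasticity) demand function, the coefficient on ln P_B is the cross-price elasticity.
ε = -0.23. Negative, so good A and good B are complements.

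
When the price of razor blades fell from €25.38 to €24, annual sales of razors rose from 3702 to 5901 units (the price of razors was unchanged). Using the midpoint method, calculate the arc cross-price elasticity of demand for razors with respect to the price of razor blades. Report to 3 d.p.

ΔQ_A = 5901 − 3702 = 2199; ΔP_B = 24 − 25.38 = -1.38.
Midpoints: Q̄_A = 4801.5, P̄_B = 24.69.
ε = (ΔQ_A/Q̄_A)/(ΔP_B/P̄_B) = (2199/4801.5)/(-1.38/24.69) ≈ -8.194.
ε < 0: razors and razor blades are complements.

-8.194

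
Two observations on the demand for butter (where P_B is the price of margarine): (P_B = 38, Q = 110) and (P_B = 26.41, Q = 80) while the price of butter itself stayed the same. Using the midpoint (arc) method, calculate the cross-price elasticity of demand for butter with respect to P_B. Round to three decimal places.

ΔQ_A = 80 − 110 = -30; ΔP_B = 26.41 − 38 = -11.59.
Midpoints: Q̄_A = 95.0, P̄_B = 32.20.
ε = (ΔQ_A/Q̄_A)/(ΔP_B/P̄_B) = (-30/95.0)/(-11.59/32.20) ≈ 0.877.

0.877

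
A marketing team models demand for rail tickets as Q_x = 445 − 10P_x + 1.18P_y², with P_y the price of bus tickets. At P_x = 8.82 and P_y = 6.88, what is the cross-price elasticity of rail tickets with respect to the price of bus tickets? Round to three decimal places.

At P_x = 8.82 and P_y = 6.88: Q_x = 412.655.
∂Q_x/∂P_y = 2.36P_y = 2.36(6.88) = 16.2368.
ε = (∂Q_x/∂P_y)(P_y/Q_x) = 16.2368 × (6.88/412.655) ≈ 0.271.

0.271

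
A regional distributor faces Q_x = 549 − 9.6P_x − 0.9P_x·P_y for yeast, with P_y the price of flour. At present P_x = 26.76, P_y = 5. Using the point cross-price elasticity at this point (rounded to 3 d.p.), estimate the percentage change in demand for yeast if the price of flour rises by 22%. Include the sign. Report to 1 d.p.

At P_x = 26.76, P_y = 5: Q_x = 171.684.
∂Q_x/∂P_y = -0.9P_x = -24.0840.
ε = (∂Q_x/∂P_y)(P_y/Q_x) = -24.0840 × 5/171.684 ≈ -0.701.
%ΔQ_x ≈ ε × %ΔP_y = -0.701 × (22%) = -15.4%.

-15.4%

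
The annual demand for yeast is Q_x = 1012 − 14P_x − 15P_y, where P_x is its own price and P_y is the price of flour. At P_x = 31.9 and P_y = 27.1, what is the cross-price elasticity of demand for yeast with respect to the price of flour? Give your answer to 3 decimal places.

At P_x = 31.9 and P_y = 27.1: Q_x = 158.9.
∂Q_x/∂P_y = -15.
ε = (∂Q_x/∂P_y)(P_y/Q_x) = -15 × (27.1/158.9) ≈ -2.558.
Since ε < 0, yeast and flour are complements.

-2.558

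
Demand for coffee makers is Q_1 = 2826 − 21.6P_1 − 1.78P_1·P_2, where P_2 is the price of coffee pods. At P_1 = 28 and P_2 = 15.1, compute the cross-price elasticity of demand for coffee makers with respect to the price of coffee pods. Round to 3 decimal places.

At P_1 = 28 and P_2 = 15.1: Q_1 = 1468.616.
∂Q_1/∂P_2 = -1.78P_1 = -1.78(28) = -49.8400.
ε = (∂Q_1/∂P_2)(P_2/Q_1) = -49.8400 × (15.1/1468.616) ≈ -0.512.

-0.512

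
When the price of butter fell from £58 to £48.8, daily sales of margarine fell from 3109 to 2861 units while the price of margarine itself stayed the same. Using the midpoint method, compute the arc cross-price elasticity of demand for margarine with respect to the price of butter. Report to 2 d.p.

ΔQ_A = 2861 − 3109 = -248; ΔP_B = 48.8 − 58 = -9.2.
Midpoints: Q̄_A = 2985.0, P̄_B = 53.40.
ε = (ΔQ_A/Q̄_A)/(ΔP_B/P̄_B) = (-248/2985.0)/(-9.2/53.40) ≈ 0.48.

0.48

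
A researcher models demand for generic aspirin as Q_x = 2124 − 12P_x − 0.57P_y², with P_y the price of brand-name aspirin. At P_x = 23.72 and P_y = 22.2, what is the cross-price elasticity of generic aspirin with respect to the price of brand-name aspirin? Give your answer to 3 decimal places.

-0.361

At P_x = 23.72 and P_y = 22.2: Q_x = 1558.441.
∂Q_x/∂P_y = -1.14P_y = -1.14(22.2) = -25.3080.
ε = (∂Q_x/∂P_y)(P_y/Q_x) = -25.3080 × (22.2/1558.441) ≈ -0.361.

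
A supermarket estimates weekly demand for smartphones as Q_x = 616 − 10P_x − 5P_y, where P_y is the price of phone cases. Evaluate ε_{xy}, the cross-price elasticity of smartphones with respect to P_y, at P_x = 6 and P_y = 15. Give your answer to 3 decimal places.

At P_x = 6 and P_y = 15: Q_x = 481.
∂Q_x/∂P_y = -5.
ε = (∂Q_x/∂P_y)(P_y/Q_x) = -5 × (15/481) ≈ -0.156.

-0.156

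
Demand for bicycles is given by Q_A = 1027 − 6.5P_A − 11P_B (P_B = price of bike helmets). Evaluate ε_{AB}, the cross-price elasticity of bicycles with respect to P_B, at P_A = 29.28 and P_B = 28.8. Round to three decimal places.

At P_A = 29.28 and P_B = 28.8: Q_A = 519.88.
∂Q_A/∂P_B = -11.
ε = (∂Q_A/∂P_B)(P_B/Q_A) = -11 × (28.8/519.88) ≈ -0.609.

-0.609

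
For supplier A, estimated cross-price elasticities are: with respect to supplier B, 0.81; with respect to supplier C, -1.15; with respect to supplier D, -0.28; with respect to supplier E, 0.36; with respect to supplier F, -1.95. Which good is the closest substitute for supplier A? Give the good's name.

Substitutes have ε > 0. Among the positive values, 0.81 (supplier B) is largest.

supplier B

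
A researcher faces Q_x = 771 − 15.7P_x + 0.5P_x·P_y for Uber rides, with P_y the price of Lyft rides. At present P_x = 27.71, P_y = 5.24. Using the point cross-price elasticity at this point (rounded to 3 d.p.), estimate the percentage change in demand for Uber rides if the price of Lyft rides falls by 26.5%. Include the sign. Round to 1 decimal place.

-4.7%

At P_x = 27.71, P_y = 5.24: Q_x = 408.553.
∂Q_x/∂P_y = 0.5P_x = 13.8550.
ε = (∂Q_x/∂P_y)(P_y/Q_x) = 13.8550 × 5.24/408.553 ≈ 0.178.
%ΔQ_x ≈ ε × %ΔP_y = 0.178 × (-26.5%) = -4.7%.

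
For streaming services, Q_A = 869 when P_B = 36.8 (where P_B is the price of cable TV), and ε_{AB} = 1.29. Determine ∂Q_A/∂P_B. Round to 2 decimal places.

30.46

ε = (∂Q_A/∂P_B)·(P_B/Q_A) ⇒ ∂Q_A/∂P_B = ε·Q_A/P_B = 1.29 × 869/36.8 ≈ 30.46.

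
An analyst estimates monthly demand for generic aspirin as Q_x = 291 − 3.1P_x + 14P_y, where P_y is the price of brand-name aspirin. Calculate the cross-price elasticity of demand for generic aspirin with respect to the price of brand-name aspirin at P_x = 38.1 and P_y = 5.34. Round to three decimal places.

0.302

At P_x = 38.1 and P_y = 5.34: Q_x = 247.65.
∂Q_x/∂P_y = 14.
ε = (∂Q_x/∂P_y)(P_y/Q_x) = 14 × (5.34/247.65) ≈ 0.302.
Since ε > 0, generic aspirin and brand-name aspirin are substitutes.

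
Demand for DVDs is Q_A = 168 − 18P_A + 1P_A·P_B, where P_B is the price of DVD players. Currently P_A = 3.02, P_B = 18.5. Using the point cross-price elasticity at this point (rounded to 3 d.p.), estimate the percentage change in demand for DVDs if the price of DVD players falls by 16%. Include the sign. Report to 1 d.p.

At P_A = 3.02, P_B = 18.5: Q_A = 169.51.
∂Q_A/∂P_B = 1P_A = 3.0200.
ε = (∂Q_A/∂P_B)(P_B/Q_A) = 3.0200 × 18.5/169.51 ≈ 0.330.
%ΔQ_A ≈ ε × %ΔP_B = 0.330 × (-16%) = -5.3%.

-5.3%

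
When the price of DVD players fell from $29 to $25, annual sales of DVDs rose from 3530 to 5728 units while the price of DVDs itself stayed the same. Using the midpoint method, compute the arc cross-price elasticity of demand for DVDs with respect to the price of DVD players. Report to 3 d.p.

ΔQ_A = 5728 − 3530 = 2198; ΔP_B = 25 − 29 = -4.
Midpoints: Q̄_A = 4629.0, P̄_B = 27.00.
ε = (ΔQ_A/Q̄_A)/(ΔP_B/P̄_B) = (2198/4629.0)/(-4/27.00) ≈ -3.205.

-3.205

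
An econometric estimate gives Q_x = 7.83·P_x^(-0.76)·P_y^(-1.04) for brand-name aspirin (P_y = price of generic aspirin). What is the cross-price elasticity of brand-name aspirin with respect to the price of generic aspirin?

-1.04

In a log-linear (constant-elasticity) demand function, the coefficient on the exponent of P_y is the cross-price elasticity.
ε = -1.04. Negative, so brand-name aspirin and generic aspirin are complements.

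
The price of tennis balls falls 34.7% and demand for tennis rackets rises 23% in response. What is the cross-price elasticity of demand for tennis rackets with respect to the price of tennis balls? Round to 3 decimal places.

-0.663

ε = (%ΔQ of tennis rackets) / (%ΔP of tennis balls) = (23%) / (-34.7%) ≈ -0.663.
Negative cross-price elasticity: complements.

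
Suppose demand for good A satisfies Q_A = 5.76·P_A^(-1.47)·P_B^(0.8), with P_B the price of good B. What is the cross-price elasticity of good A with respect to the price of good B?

In a log-linear (constant-elasticity) demand function, the coefficient on the exponent of P_B is the cross-price elasticity.
ε = 0.80. Positive, so good A and good B are substitutes.

0.80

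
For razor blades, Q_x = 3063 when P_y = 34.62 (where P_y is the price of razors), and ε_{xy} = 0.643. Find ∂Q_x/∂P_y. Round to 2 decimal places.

ε = (∂Q_x/∂P_y)·(P_y/Q_x) ⇒ ∂Q_x/∂P_y = ε·Q_x/P_y = 0.643 × 3063/34.62 ≈ 56.89.

56.89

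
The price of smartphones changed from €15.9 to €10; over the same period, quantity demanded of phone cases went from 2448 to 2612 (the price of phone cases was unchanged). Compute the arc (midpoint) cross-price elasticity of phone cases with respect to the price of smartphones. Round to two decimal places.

ΔQ_A = 2612 − 2448 = 164; ΔP_B = 10 − 15.9 = -5.9.
Midpoints: Q̄_A = 2530.0, P̄_B = 12.95.
ε = (ΔQ_A/Q̄_A)/(ΔP_B/P̄_B) = (164/2530.0)/(-5.9/12.95) ≈ -0.14.
ε < 0: phone cases and smartphones are complements.

-0.14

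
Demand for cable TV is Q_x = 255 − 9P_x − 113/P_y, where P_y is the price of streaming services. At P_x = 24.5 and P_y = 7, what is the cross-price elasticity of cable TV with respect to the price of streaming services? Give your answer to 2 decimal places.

0.88

At P_x = 24.5 and P_y = 7: Q_x = 18.357.
∂Q_x/∂P_y = 113/P_y² = 2.3061.
ε = (∂Q_x/∂P_y)(P_y/Q_x) = 2.3061 × (7/18.357) ≈ 0.88.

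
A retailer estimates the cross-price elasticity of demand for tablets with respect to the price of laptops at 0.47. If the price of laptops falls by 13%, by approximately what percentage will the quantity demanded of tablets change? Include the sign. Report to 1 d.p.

-6.1%

%ΔQ ≈ ε × %ΔP of laptops = 0.47 × (-13%) = -6.1%.
Demand for tablets falls by about 6.1%.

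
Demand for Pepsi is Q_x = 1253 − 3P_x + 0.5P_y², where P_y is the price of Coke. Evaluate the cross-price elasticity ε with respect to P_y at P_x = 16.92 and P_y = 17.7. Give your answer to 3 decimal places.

At P_x = 16.92 and P_y = 17.7: Q_x = 1358.885.
∂Q_x/∂P_y = 1P_y = 1(17.7) = 17.7000.
ε = (∂Q_x/∂P_y)(P_y/Q_x) = 17.7000 × (17.7/1358.885) ≈ 0.231.
ε > 0: substitutes.

0.231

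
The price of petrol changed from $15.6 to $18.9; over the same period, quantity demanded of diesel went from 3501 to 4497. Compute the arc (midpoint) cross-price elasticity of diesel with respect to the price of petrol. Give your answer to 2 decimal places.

ΔQ_A = 4497 − 3501 = 996; ΔP_B = 18.9 − 15.6 = 3.3.
Midpoints: Q̄_A = 3999.0, P̄_B = 17.25.
ε = (ΔQ_A/Q̄_A)/(ΔP_B/P̄_B) = (996/3999.0)/(3.3/17.25) ≈ 1.30.

1.30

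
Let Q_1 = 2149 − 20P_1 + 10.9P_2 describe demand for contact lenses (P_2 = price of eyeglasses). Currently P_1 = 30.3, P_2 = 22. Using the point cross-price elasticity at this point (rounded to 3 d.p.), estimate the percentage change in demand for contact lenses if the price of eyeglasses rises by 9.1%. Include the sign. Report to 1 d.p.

1.2%

At P_1 = 30.3, P_2 = 22: Q_1 = 1782.8.
∂Q_1/∂P_2 = 10.9.
ε = (∂Q_1/∂P_2)(P_2/Q_1) = 10.9000 × 22/1782.8 ≈ 0.135.
%ΔQ_1 ≈ ε × %ΔP_2 = 0.135 × (9.1%) = 1.2%.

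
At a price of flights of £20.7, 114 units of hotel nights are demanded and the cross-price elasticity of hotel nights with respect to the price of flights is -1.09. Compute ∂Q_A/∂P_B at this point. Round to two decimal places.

-6.00

ε = (∂Q_A/∂P_B)·(P_B/Q_A) ⇒ ∂Q_A/∂P_B = ε·Q_A/P_B = -1.09 × 114/20.7 ≈ -6.00.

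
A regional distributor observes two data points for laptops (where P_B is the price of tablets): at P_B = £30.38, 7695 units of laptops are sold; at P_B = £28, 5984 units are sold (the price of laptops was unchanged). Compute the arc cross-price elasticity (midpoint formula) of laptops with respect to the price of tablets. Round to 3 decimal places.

ΔQ_A = 5984 − 7695 = -1711; ΔP_B = 28 − 30.38 = -2.38.
Midpoints: Q̄_A = 6839.5, P̄_B = 29.19.
ε = (ΔQ_A/Q̄_A)/(ΔP_B/P̄_B) = (-1711/6839.5)/(-2.38/29.19) ≈ 3.068.
ε > 0: laptops and tablets are substitutes.

3.068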